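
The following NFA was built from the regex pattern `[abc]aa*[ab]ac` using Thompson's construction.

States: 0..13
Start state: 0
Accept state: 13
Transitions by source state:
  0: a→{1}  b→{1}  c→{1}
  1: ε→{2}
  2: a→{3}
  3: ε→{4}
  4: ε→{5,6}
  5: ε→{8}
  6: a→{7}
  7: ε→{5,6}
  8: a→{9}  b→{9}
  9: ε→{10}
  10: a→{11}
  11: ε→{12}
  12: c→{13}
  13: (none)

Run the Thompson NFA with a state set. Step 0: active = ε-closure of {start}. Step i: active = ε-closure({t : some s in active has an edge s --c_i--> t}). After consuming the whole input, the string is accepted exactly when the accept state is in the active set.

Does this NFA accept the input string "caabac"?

Answer: ACCEPT

Steps:
initial (ε-close {0}): {0}
'c' @ 1: {1,2}
'a' @ 2: {3,4,5,6,8}
'a' @ 3: {5,6,7,8,9,10}
'b' @ 4: {9,10}
'a' @ 5: {11,12}
'c' @ 6: {13}  (accept∈set)
after full input: {13}  (accept=13 in)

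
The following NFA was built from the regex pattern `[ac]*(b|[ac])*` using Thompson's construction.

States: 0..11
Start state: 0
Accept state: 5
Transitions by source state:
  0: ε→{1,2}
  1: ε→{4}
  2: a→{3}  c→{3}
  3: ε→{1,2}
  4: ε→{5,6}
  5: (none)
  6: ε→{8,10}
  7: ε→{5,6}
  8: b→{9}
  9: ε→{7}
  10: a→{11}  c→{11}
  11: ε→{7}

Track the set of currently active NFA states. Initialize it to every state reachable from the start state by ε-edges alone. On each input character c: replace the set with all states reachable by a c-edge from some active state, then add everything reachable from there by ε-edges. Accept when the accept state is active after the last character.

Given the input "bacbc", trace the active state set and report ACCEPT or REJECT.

initial (ε-close {0}): {0,1,2,4,5,6,8,10}
'b' @ 1: {5,6,7,8,9,10}  [accepting]
'a' @ 2: {5,6,7,8,10,11}  [accepting]
'c' @ 3: {5,6,7,8,10,11}  [accepting]
'b' @ 4: {5,6,7,8,9,10}  [accepting]
'c' @ 5: {5,6,7,8,10,11}  [accepting]
after full input: {5,6,7,8,10,11}  (accept=5 in)

Answer: ACCEPT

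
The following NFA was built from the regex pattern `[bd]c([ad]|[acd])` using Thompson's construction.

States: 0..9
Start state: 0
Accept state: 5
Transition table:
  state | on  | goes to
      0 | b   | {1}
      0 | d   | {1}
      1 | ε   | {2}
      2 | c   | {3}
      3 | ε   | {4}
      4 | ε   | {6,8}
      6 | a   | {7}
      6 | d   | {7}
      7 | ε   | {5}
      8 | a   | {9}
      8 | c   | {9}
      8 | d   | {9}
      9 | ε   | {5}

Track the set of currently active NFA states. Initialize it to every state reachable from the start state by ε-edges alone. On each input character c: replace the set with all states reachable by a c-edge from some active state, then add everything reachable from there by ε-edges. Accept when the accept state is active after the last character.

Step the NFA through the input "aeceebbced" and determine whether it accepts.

start: ε-closure({0}) = {0}
'a' @ 1: {}  — state set empty
rest 'eceebbced' ignored (set empty)
end set {} — state 5 not in

Answer: REJECT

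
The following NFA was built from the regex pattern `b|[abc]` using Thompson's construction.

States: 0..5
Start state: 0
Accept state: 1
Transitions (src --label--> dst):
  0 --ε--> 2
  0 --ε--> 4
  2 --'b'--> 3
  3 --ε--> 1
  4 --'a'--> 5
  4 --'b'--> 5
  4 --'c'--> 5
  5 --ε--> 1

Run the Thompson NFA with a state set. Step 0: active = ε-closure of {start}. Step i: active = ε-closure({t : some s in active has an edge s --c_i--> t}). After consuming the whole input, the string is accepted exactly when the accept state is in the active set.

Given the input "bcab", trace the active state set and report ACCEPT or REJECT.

initial (ε-close {0}): {0,2,4}
'b' @ 1: {1,3,5}  [accepting]
'c' @ 2: {}  — state set empty
rest 'ab' ignored (set empty)
after full input: {}  (accept=1 not in)

Answer: REJECT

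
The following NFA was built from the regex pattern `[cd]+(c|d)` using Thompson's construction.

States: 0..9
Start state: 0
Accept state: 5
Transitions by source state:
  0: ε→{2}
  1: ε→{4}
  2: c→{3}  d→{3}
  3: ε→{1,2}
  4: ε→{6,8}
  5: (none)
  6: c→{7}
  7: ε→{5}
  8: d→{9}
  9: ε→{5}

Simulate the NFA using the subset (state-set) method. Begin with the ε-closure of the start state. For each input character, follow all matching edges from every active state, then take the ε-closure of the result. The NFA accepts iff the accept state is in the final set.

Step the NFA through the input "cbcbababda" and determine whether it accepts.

Answer: REJECT

Steps:
S₀ = ε-closure({0}) = {0,2}
'c' @ 1: {1,2,3,4,6,8}
'b' @ 2: {}  — state set empty
rest 'cbababda' ignored (set empty)
after full input: {}  (accept=5 not in)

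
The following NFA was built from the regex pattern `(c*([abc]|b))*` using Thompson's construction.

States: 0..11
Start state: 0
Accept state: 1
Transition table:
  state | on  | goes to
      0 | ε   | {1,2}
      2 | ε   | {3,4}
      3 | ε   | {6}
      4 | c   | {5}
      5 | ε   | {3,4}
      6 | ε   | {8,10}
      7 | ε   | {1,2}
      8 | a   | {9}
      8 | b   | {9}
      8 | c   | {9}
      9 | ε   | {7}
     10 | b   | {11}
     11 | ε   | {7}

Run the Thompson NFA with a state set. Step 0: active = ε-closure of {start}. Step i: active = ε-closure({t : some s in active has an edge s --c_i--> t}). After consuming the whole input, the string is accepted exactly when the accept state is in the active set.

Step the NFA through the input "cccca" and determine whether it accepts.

Answer: ACCEPT

Trace:
S₀ = ε-closure({0}) = {0,1,2,3,4,6,8,10}
'c' @ 1: {1,2,3,4,5,6,7,8,9,10}  ✓accept
'c' @ 2: {1,2,3,4,5,6,7,8,9,10}  ✓accept
'c' @ 3: {1,2,3,4,5,6,7,8,9,10}  ✓accept
'c' @ 4: {1,2,3,4,5,6,7,8,9,10}  ✓accept
'a' @ 5: {1,2,3,4,6,7,8,9,10}  ✓accept
end set {1,2,3,4,6,7,8,9,10} — state 1 in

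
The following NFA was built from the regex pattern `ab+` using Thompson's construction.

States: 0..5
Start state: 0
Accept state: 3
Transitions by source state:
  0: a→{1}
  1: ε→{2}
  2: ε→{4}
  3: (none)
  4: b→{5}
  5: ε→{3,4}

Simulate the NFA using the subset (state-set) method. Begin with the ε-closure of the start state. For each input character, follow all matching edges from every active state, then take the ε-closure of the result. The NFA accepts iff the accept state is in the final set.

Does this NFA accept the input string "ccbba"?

Answer: REJECT

Trace:
initial (ε-close {0}): {0}
'c' @ 1: {}  — state set empty
rest 'cbba' ignored (set empty)
final: {}; accept 3 not in set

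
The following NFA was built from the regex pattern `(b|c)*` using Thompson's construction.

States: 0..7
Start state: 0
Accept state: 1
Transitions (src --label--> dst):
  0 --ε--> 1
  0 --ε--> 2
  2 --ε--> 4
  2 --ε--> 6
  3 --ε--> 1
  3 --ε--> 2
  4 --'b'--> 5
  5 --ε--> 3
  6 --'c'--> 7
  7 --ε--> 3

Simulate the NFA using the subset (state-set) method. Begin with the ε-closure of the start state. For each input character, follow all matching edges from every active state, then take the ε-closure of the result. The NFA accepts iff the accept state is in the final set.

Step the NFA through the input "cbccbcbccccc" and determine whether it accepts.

Answer: ACCEPT

Steps:
initial (ε-close {0}): {0,1,2,4,6}
'c' @ 1: {1,2,3,4,6,7}  (accept∈set)
'b' @ 2: {1,2,3,4,5,6}  (accept∈set)
'c' @ 3: {1,2,3,4,6,7}  (accept∈set)
'c' @ 4: {1,2,3,4,6,7}  (accept∈set)
'b' @ 5: {1,2,3,4,5,6}  (accept∈set)
'c' @ 6: {1,2,3,4,6,7}  (accept∈set)
'b' @ 7: {1,2,3,4,5,6}  (accept∈set)
'c' @ 8: {1,2,3,4,6,7}  (accept∈set)
'c' @ 9: {1,2,3,4,6,7}  (accept∈set)
'c' @ 10: {1,2,3,4,6,7}  (accept∈set)
'c' @ 11: {1,2,3,4,6,7}  (accept∈set)
'c' @ 12: {1,2,3,4,6,7}  (accept∈set)
final: {1,2,3,4,6,7}; accept 1 in set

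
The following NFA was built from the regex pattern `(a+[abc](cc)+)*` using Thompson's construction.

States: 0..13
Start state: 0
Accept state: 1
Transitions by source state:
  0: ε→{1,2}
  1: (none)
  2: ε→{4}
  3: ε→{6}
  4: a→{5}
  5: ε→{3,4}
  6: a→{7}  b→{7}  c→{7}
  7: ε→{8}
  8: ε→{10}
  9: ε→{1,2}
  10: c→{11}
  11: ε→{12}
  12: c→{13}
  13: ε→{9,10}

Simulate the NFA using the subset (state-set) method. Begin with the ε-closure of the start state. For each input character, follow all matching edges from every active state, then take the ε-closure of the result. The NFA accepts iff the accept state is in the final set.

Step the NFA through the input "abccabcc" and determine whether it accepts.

start: ε-closure({0}) = {0,1,2,4}
'a' @ 1: {3,4,5,6}
'b' @ 2: {7,8,10}
'c' @ 3: {11,12}
'c' @ 4: {1,2,4,9,10,13}  (accept∈set)
'a' @ 5: {3,4,5,6}
'b' @ 6: {7,8,10}
'c' @ 7: {11,12}
'c' @ 8: {1,2,4,9,10,13}  (accept∈set)
final: {1,2,4,9,10,13}; accept 1 in set

Answer: ACCEPT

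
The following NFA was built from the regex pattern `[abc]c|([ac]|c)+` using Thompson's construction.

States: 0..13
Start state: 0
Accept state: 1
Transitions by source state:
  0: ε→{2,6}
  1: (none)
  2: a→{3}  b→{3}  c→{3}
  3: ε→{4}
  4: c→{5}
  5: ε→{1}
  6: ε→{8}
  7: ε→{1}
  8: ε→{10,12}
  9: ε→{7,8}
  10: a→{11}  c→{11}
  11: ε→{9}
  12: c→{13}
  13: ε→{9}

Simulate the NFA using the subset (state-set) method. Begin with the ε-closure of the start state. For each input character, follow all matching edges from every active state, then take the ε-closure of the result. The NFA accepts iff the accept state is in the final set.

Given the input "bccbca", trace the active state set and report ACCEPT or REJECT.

Answer: REJECT

Trace:
S₀ = ε-closure({0}) = {0,2,6,8,10,12}
'b' @ 1: {3,4}
'c' @ 2: {1,5}  (accept∈set)
'c' @ 3: {}  — dead — no transitions
rest 'bca' ignored (set empty)
final: {}; accept 1 not in set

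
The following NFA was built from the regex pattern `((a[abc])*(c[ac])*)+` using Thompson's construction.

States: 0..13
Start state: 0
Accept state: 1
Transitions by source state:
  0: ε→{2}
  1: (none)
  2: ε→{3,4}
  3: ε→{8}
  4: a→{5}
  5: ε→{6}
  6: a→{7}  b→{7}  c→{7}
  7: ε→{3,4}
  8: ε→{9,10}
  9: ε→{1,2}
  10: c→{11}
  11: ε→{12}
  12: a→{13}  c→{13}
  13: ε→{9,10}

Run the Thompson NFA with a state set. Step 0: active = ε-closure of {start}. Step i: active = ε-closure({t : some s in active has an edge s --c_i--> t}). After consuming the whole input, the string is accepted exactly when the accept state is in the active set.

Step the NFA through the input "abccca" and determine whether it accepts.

S₀ = ε-closure({0}) = {0,1,2,3,4,8,9,10}
'a' @ 1: {5,6}
'b' @ 2: {1,2,3,4,7,8,9,10}  (accept∈set)
'c' @ 3: {11,12}
'c' @ 4: {1,2,3,4,8,9,10,13}  (accept∈set)
'c' @ 5: {11,12}
'a' @ 6: {1,2,3,4,8,9,10,13}  (accept∈set)
after full input: {1,2,3,4,8,9,10,13}  (accept=1 in)

Answer: ACCEPT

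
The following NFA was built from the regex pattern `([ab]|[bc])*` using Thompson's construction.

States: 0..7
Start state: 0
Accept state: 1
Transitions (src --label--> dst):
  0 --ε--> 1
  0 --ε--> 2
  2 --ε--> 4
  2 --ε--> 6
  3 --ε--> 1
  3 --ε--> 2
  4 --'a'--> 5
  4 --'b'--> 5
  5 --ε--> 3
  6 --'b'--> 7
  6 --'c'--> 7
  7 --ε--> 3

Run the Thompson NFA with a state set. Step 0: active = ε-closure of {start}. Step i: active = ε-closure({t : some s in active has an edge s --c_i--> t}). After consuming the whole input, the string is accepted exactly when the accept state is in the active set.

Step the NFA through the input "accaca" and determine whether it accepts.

S₀ = ε-closure({0}) = {0,1,2,4,6}
'a' @ 1: {1,2,3,4,5,6}  [accepting]
'c' @ 2: {1,2,3,4,6,7}  [accepting]
'c' @ 3: {1,2,3,4,6,7}  [accepting]
'a' @ 4: {1,2,3,4,5,6}  [accepting]
'c' @ 5: {1,2,3,4,6,7}  [accepting]
'a' @ 6: {1,2,3,4,5,6}  [accepting]
after full input: {1,2,3,4,5,6}  (accept=1 in)

Answer: ACCEPT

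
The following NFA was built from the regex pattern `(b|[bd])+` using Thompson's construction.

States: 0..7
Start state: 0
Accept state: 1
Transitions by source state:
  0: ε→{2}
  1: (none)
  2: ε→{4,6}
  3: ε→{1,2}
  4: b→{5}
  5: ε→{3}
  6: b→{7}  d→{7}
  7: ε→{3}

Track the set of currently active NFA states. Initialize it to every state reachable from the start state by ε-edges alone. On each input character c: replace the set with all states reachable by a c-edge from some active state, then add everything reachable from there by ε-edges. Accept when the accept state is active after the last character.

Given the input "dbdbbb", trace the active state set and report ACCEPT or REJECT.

Answer: ACCEPT

Derivation:
start: ε-closure({0}) = {0,2,4,6}
'd' @ 1: {1,2,3,4,6,7}  [accepting]
'b' @ 2: {1,2,3,4,5,6,7}  [accepting]
'd' @ 3: {1,2,3,4,6,7}  [accepting]
'b' @ 4: {1,2,3,4,5,6,7}  [accepting]
'b' @ 5: {1,2,3,4,5,6,7}  [accepting]
'b' @ 6: {1,2,3,4,5,6,7}  [accepting]
after full input: {1,2,3,4,5,6,7}  (accept=1 in)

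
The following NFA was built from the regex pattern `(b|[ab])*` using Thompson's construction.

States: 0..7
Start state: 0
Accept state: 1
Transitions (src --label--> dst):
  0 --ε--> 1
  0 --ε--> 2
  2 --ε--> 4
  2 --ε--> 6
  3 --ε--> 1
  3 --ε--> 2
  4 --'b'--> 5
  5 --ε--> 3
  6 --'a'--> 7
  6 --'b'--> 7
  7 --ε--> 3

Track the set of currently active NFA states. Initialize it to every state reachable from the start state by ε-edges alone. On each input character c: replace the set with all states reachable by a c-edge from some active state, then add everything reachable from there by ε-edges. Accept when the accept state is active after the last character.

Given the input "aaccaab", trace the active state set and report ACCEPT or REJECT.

Answer: REJECT

Steps:
start: ε-closure({0}) = {0,1,2,4,6}
'a' @ 1: {1,2,3,4,6,7}  ✓accept
'a' @ 2: {1,2,3,4,6,7}  ✓accept
'c' @ 3: {}  — state set empty
rest 'caab' ignored (set empty)
end set {} — state 1 not in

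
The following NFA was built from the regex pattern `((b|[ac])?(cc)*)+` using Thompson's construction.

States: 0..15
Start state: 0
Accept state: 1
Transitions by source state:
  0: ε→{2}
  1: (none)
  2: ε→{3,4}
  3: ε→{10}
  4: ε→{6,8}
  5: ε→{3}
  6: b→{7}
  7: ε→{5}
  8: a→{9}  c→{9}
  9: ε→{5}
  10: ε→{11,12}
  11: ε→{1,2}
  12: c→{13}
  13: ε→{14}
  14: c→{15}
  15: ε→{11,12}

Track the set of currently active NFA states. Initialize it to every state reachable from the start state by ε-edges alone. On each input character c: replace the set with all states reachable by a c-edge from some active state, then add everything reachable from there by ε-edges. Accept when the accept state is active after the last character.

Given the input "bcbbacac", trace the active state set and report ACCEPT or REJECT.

start: ε-closure({0}) = {0,1,2,3,4,6,8,10,11,12}
'b' @ 1: {1,2,3,4,5,6,7,8,10,11,12}  ✓accept
'c' @ 2: {1,2,3,4,5,6,8,9,10,11,12,13,14}  ✓accept
'b' @ 3: {1,2,3,4,5,6,7,8,10,11,12}  ✓accept
'b' @ 4: {1,2,3,4,5,6,7,8,10,11,12}  ✓accept
'a' @ 5: {1,2,3,4,5,6,8,9,10,11,12}  ✓accept
'c' @ 6: {1,2,3,4,5,6,8,9,10,11,12,13,14}  ✓accept
'a' @ 7: {1,2,3,4,5,6,8,9,10,11,12}  ✓accept
'c' @ 8: {1,2,3,4,5,6,8,9,10,11,12,13,14}  ✓accept
end set {1,2,3,4,5,6,8,9,10,11,12,13,14} — state 1 in

Answer: ACCEPT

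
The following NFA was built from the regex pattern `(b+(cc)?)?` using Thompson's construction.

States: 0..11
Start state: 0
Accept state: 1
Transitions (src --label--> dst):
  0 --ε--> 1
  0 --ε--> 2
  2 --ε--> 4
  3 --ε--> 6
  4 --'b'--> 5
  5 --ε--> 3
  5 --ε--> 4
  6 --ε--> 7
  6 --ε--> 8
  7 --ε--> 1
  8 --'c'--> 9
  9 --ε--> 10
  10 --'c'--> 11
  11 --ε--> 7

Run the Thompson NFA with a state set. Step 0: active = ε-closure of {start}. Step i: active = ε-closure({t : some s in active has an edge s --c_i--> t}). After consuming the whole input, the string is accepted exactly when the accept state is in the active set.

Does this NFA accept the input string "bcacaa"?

start: ε-closure({0}) = {0,1,2,4}
'b' @ 1: {1,3,4,5,6,7,8}  ✓accept
'c' @ 2: {9,10}
'a' @ 3: {}  — dead — no transitions
rest 'caa' ignored (set empty)
after full input: {}  (accept=1 not in)

Answer: REJECT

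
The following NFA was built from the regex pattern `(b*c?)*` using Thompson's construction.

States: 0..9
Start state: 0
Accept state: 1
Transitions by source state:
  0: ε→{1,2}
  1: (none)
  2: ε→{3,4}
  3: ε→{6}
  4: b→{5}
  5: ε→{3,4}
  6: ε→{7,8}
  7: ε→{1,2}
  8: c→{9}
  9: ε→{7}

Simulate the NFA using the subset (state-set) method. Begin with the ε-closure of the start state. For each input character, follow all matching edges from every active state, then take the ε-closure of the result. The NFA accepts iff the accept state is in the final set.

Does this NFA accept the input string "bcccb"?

Answer: ACCEPT

Trace:
S₀ = ε-closure({0}) = {0,1,2,3,4,6,7,8}
'b' @ 1: {1,2,3,4,5,6,7,8}  (accept∈set)
'c' @ 2: {1,2,3,4,6,7,8,9}  (accept∈set)
'c' @ 3: {1,2,3,4,6,7,8,9}  (accept∈set)
'c' @ 4: {1,2,3,4,6,7,8,9}  (accept∈set)
'b' @ 5: {1,2,3,4,5,6,7,8}  (accept∈set)
final: {1,2,3,4,5,6,7,8}; accept 1 in set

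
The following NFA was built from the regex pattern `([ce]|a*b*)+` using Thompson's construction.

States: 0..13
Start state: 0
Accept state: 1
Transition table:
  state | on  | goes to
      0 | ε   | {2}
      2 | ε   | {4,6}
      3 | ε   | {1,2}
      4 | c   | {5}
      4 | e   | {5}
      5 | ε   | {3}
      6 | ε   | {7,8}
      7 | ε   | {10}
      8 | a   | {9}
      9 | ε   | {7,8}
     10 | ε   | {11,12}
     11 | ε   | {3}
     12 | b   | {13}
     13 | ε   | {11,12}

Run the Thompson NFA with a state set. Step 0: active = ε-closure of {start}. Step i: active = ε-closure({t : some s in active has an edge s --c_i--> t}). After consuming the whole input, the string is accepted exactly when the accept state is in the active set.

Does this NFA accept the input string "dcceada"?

start: ε-closure({0}) = {0,1,2,3,4,6,7,8,10,11,12}
'd' @ 1: {}  — state set empty
rest 'cceada' ignored (set empty)
final: {}; accept 1 not in set

Answer: REJECT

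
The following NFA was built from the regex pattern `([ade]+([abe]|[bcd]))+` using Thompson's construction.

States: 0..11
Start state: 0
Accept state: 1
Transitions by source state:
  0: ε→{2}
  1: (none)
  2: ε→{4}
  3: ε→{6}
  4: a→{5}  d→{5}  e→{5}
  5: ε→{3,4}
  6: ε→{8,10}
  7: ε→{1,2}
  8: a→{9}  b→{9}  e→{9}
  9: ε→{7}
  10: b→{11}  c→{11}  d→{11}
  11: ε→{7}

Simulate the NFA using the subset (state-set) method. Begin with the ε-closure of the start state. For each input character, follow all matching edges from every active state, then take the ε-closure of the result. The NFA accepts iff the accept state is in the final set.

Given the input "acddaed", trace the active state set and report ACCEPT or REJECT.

start: ε-closure({0}) = {0,2,4}
'a' @ 1: {3,4,5,6,8,10}
'c' @ 2: {1,2,4,7,11}  ✓accept
'd' @ 3: {3,4,5,6,8,10}
'd' @ 4: {1,2,3,4,5,6,7,8,10,11}  ✓accept
'a' @ 5: {1,2,3,4,5,6,7,8,9,10}  ✓accept
'e' @ 6: {1,2,3,4,5,6,7,8,9,10}  ✓accept
'd' @ 7: {1,2,3,4,5,6,7,8,10,11}  ✓accept
final: {1,2,3,4,5,6,7,8,10,11}; accept 1 in set

Answer: ACCEPT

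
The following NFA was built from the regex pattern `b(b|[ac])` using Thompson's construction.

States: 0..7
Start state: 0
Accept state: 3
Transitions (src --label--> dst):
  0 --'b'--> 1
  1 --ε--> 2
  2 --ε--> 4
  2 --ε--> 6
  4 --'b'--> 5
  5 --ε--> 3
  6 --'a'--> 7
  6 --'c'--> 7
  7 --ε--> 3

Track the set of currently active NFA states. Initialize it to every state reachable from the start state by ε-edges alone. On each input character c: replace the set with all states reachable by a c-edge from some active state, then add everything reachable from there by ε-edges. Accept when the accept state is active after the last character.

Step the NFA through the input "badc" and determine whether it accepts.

initial (ε-close {0}): {0}
'b' @ 1: {1,2,4,6}
'a' @ 2: {3,7}  [accepting]
'd' @ 3: {}  — dead — no transitions
rest 'c' ignored (set empty)
after full input: {}  (accept=3 not in)

Answer: REJECT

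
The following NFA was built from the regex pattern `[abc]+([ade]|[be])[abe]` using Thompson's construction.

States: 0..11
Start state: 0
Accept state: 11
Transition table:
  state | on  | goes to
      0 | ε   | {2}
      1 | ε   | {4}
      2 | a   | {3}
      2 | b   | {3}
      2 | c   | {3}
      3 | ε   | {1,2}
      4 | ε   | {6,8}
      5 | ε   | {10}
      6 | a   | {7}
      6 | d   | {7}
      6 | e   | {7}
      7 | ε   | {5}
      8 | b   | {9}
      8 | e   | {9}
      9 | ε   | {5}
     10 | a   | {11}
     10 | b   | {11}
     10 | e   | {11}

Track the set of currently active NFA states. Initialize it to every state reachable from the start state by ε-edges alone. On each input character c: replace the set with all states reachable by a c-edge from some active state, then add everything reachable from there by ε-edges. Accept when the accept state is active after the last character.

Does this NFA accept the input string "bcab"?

start: ε-closure({0}) = {0,2}
'b' @ 1: {1,2,3,4,6,8}
'c' @ 2: {1,2,3,4,6,8}
'a' @ 3: {1,2,3,4,5,6,7,8,10}
'b' @ 4: {1,2,3,4,5,6,8,9,10,11}  ✓accept
final: {1,2,3,4,5,6,8,9,10,11}; accept 11 in set

Answer: ACCEPT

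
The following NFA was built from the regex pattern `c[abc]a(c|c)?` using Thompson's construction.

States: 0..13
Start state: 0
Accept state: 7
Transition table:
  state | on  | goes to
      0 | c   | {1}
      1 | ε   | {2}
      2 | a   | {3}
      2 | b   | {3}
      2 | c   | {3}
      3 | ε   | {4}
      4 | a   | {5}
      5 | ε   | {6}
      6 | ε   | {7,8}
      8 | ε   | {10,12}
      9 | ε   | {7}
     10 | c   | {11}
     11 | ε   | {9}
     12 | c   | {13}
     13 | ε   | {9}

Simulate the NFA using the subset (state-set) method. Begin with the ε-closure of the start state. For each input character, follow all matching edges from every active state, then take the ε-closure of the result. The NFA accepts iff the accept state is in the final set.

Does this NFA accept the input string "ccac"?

initial (ε-close {0}): {0}
'c' @ 1: {1,2}
'c' @ 2: {3,4}
'a' @ 3: {5,6,7,8,10,12}  ✓accept
'c' @ 4: {7,9,11,13}  ✓accept
after full input: {7,9,11,13}  (accept=7 in)

Answer: ACCEPT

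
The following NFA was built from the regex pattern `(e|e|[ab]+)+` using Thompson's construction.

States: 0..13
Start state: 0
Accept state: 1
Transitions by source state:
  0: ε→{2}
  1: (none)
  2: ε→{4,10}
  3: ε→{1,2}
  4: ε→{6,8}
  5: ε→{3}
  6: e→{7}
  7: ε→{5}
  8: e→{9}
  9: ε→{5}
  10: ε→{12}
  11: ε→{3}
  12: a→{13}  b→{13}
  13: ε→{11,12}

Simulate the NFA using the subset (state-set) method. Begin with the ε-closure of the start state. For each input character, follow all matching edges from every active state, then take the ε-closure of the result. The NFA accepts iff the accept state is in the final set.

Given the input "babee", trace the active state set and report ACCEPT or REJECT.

S₀ = ε-closure({0}) = {0,2,4,6,8,10,12}
'b' @ 1: {1,2,3,4,6,8,10,11,12,13}  [accepting]
'a' @ 2: {1,2,3,4,6,8,10,11,12,13}  [accepting]
'b' @ 3: {1,2,3,4,6,8,10,11,12,13}  [accepting]
'e' @ 4: {1,2,3,4,5,6,7,8,9,10,12}  [accepting]
'e' @ 5: {1,2,3,4,5,6,7,8,9,10,12}  [accepting]
final: {1,2,3,4,5,6,7,8,9,10,12}; accept 1 in set

Answer: ACCEPT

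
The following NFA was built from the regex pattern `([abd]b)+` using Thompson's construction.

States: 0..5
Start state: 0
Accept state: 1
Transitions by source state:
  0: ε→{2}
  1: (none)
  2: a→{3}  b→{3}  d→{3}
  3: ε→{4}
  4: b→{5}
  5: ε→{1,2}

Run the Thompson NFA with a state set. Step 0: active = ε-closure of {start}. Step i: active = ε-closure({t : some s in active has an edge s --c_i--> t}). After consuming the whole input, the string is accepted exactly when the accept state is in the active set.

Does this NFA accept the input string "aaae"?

start: ε-closure({0}) = {0,2}
'a' @ 1: {3,4}
'a' @ 2: {}  — state set empty
rest 'ae' ignored (set empty)
final: {}; accept 1 not in set

Answer: REJECT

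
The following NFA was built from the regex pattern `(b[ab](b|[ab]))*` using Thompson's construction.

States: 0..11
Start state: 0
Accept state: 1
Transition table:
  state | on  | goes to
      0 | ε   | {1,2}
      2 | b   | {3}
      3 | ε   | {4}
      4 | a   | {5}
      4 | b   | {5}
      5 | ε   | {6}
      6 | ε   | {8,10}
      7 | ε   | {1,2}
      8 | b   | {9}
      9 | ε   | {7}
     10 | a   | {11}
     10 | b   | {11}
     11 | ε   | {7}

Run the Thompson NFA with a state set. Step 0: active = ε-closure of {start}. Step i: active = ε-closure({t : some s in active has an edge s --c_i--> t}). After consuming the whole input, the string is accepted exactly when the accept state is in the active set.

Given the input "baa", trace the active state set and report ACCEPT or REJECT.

Answer: ACCEPT

Trace:
S₀ = ε-closure({0}) = {0,1,2}
'b' @ 1: {3,4}
'a' @ 2: {5,6,8,10}
'a' @ 3: {1,2,7,11}  ✓accept
after full input: {1,2,7,11}  (accept=1 in)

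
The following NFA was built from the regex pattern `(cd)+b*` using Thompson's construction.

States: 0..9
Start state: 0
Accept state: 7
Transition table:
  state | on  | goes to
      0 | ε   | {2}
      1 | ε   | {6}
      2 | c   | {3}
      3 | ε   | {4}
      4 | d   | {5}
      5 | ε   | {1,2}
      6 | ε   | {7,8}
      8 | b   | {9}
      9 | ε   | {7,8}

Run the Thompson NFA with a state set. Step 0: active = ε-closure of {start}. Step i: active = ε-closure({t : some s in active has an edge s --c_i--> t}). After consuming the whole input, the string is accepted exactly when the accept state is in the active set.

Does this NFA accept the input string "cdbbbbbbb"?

Answer: ACCEPT

Steps:
S₀ = ε-closure({0}) = {0,2}
'c' @ 1: {3,4}
'd' @ 2: {1,2,5,6,7,8}  [accepting]
'b' @ 3: {7,8,9}  [accepting]
'b' @ 4: {7,8,9}  [accepting]
'b' @ 5: {7,8,9}  [accepting]
'b' @ 6: {7,8,9}  [accepting]
'b' @ 7: {7,8,9}  [accepting]
'b' @ 8: {7,8,9}  [accepting]
'b' @ 9: {7,8,9}  [accepting]
final: {7,8,9}; accept 7 in set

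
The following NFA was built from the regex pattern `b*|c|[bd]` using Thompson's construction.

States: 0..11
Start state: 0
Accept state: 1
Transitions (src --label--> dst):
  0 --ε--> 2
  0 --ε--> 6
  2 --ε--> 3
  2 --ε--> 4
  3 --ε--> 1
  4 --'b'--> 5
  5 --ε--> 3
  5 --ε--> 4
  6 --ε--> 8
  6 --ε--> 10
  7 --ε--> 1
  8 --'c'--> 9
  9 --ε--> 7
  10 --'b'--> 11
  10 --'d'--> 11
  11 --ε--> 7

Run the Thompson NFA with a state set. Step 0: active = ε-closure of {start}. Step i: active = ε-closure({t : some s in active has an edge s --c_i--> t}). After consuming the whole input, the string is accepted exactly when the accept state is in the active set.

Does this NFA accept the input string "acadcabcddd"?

Answer: REJECT

Trace:
initial (ε-close {0}): {0,1,2,3,4,6,8,10}
'a' @ 1: {}  — dead — no transitions
rest 'cadcabcddd' ignored (set empty)
after full input: {}  (accept=1 not in)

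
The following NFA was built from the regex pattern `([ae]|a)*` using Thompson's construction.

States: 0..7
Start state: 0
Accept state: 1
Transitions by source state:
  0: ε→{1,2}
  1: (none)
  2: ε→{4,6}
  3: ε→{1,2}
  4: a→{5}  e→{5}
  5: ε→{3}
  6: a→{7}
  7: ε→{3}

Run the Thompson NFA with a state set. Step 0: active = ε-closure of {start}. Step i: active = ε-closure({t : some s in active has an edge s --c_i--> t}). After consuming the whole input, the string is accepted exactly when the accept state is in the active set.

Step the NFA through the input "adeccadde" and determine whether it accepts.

start: ε-closure({0}) = {0,1,2,4,6}
'a' @ 1: {1,2,3,4,5,6,7}  (accept∈set)
'd' @ 2: {}  — state set empty
rest 'eccadde' ignored (set empty)
end set {} — state 1 not in

Answer: REJECT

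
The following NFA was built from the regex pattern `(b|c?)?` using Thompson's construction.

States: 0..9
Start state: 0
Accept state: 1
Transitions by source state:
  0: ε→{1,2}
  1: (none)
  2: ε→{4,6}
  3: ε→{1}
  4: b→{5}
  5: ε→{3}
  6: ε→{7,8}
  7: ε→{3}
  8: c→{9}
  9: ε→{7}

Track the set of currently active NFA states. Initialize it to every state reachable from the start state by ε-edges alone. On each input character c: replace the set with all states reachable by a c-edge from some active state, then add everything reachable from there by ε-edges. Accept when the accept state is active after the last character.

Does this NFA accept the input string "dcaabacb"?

initial (ε-close {0}): {0,1,2,3,4,6,7,8}
'd' @ 1: {}  — state set empty
rest 'caabacb' ignored (set empty)
final: {}; accept 1 not in set

Answer: REJECT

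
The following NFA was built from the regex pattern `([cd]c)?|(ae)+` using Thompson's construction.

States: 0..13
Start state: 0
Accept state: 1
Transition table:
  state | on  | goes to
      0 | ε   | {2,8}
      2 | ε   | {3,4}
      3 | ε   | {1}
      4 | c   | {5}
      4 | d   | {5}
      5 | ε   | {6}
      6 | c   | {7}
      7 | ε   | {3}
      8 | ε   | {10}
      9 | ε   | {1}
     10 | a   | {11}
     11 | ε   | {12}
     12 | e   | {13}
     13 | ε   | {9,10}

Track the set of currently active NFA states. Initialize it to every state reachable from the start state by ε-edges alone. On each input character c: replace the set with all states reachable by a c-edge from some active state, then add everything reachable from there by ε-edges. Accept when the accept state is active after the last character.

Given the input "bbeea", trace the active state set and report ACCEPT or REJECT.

Answer: REJECT

Derivation:
initial (ε-close {0}): {0,1,2,3,4,8,10}
'b' @ 1: {}  — state set empty
rest 'beea' ignored (set empty)
after full input: {}  (accept=1 not in)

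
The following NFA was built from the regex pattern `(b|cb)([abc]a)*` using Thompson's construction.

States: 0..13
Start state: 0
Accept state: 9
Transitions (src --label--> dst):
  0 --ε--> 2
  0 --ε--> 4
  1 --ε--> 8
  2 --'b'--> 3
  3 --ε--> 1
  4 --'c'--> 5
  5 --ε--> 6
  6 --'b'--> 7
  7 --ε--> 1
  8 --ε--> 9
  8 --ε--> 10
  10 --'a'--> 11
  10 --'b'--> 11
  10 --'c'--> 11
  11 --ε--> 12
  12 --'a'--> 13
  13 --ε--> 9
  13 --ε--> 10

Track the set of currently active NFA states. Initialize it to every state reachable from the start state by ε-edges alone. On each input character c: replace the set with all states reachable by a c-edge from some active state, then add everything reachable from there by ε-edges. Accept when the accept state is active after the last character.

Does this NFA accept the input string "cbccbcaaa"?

Answer: REJECT

Derivation:
initial (ε-close {0}): {0,2,4}
'c' @ 1: {5,6}
'b' @ 2: {1,7,8,9,10}  [accepting]
'c' @ 3: {11,12}
'c' @ 4: {}  — no active states
rest 'bcaaa' ignored (set empty)
end set {} — state 9 not in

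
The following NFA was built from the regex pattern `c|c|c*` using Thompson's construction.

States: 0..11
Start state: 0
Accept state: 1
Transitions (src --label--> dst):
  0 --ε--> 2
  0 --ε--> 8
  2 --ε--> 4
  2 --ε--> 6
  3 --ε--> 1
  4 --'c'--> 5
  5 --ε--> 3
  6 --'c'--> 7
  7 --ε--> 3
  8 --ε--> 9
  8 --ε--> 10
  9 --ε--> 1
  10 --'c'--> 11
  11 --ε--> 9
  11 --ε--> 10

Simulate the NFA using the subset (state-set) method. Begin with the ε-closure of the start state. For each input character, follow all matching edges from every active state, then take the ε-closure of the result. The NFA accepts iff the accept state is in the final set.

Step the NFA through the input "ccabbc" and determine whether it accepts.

start: ε-closure({0}) = {0,1,2,4,6,8,9,10}
'c' @ 1: {1,3,5,7,9,10,11}  (accept∈set)
'c' @ 2: {1,9,10,11}  (accept∈set)
'a' @ 3: {}  — state set empty
rest 'bbc' ignored (set empty)
final: {}; accept 1 not in set

Answer: REJECT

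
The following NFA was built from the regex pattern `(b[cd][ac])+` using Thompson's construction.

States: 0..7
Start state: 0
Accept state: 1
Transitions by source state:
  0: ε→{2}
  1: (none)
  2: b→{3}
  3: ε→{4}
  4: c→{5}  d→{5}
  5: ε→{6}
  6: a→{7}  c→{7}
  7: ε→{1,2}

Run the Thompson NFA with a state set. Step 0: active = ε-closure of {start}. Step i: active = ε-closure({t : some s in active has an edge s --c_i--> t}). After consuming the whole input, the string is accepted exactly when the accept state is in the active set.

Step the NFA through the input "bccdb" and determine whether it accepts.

Answer: REJECT

Derivation:
start: ε-closure({0}) = {0,2}
'b' @ 1: {3,4}
'c' @ 2: {5,6}
'c' @ 3: {1,2,7}  [accepting]
'd' @ 4: {}  — dead — no transitions
rest 'b' ignored (set empty)
after full input: {}  (accept=1 not in)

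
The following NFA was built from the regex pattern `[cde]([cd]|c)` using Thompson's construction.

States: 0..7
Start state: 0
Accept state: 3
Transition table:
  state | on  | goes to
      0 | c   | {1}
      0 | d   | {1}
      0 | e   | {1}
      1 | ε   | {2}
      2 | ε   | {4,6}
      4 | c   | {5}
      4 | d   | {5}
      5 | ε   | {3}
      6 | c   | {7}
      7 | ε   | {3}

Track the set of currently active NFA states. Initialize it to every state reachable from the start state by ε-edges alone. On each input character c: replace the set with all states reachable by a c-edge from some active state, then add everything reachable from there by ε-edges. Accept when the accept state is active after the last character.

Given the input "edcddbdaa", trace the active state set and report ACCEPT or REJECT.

start: ε-closure({0}) = {0}
'e' @ 1: {1,2,4,6}
'd' @ 2: {3,5}  [accepting]
'c' @ 3: {}  — no active states
rest 'ddbdaa' ignored (set empty)
after full input: {}  (accept=3 not in)

Answer: REJECT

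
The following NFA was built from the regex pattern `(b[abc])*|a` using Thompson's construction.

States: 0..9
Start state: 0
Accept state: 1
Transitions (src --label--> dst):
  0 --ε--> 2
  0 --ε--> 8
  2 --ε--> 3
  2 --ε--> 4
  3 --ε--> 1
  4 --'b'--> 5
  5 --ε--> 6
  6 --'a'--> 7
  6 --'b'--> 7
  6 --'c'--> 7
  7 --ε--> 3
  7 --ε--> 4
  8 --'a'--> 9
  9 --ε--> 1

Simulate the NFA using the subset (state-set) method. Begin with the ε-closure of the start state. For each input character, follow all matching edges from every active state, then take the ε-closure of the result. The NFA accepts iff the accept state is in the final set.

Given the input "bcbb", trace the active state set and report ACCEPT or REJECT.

Answer: ACCEPT

Derivation:
initial (ε-close {0}): {0,1,2,3,4,8}
'b' @ 1: {5,6}
'c' @ 2: {1,3,4,7}  (accept∈set)
'b' @ 3: {5,6}
'b' @ 4: {1,3,4,7}  (accept∈set)
final: {1,3,4,7}; accept 1 in set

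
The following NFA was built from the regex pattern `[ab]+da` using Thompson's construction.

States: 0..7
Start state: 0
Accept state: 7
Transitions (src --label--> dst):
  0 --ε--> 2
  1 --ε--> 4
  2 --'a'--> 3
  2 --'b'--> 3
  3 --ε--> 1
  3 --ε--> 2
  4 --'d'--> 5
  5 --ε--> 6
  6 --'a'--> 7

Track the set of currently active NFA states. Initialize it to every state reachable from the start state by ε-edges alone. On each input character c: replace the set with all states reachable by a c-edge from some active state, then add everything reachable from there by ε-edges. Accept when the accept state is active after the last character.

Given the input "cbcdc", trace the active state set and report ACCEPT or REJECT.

initial (ε-close {0}): {0,2}
'c' @ 1: {}  — no active states
rest 'bcdc' ignored (set empty)
after full input: {}  (accept=7 not in)

Answer: REJECT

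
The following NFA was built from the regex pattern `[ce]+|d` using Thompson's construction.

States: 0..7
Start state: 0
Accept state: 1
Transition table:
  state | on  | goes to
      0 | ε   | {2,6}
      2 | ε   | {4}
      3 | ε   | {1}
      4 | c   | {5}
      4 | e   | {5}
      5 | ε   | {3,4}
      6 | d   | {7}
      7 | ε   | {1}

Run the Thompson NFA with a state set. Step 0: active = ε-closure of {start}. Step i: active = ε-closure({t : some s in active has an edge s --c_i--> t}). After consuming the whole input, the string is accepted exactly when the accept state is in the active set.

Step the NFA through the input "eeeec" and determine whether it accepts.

initial (ε-close {0}): {0,2,4,6}
'e' @ 1: {1,3,4,5}  ✓accept
'e' @ 2: {1,3,4,5}  ✓accept
'e' @ 3: {1,3,4,5}  ✓accept
'e' @ 4: {1,3,4,5}  ✓accept
'c' @ 5: {1,3,4,5}  ✓accept
final: {1,3,4,5}; accept 1 in set

Answer: ACCEPT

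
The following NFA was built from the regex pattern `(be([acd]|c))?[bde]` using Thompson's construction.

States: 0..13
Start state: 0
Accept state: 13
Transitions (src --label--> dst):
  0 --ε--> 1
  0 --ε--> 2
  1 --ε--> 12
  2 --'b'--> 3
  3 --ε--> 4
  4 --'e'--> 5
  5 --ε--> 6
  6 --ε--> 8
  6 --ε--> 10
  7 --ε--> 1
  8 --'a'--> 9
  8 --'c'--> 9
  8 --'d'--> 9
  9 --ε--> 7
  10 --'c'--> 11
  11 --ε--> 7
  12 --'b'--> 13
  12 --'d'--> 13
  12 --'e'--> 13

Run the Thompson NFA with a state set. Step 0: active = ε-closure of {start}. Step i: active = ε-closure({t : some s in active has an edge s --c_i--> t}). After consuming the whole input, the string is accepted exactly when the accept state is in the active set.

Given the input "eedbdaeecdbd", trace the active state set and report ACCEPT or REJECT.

S₀ = ε-closure({0}) = {0,1,2,12}
'e' @ 1: {13}  (accept∈set)
'e' @ 2: {}  — no active states
rest 'dbdaeecdbd' ignored (set empty)
final: {}; accept 13 not in set

Answer: REJECT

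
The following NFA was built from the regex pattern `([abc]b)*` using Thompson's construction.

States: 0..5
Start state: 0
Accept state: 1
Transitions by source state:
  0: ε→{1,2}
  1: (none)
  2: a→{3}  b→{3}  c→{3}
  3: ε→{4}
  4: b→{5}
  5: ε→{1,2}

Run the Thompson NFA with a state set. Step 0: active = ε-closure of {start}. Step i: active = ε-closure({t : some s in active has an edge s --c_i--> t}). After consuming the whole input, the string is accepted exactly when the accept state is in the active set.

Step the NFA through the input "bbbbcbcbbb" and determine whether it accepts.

Answer: ACCEPT

Steps:
S₀ = ε-closure({0}) = {0,1,2}
'b' @ 1: {3,4}
'b' @ 2: {1,2,5}  ✓accept
'b' @ 3: {3,4}
'b' @ 4: {1,2,5}  ✓accept
'c' @ 5: {3,4}
'b' @ 6: {1,2,5}  ✓accept
'c' @ 7: {3,4}
'b' @ 8: {1,2,5}  ✓accept
'b' @ 9: {3,4}
'b' @ 10: {1,2,5}  ✓accept
end set {1,2,5} — state 1 in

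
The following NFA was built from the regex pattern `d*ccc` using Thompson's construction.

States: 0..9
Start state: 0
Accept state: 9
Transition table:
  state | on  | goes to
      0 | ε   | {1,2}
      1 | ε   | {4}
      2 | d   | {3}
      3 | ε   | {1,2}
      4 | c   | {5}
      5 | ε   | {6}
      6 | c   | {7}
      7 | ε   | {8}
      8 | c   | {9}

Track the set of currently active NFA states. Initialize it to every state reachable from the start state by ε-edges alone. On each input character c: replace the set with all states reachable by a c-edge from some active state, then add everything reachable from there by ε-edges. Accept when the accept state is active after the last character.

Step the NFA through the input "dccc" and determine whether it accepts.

Answer: ACCEPT

Steps:
start: ε-closure({0}) = {0,1,2,4}
'd' @ 1: {1,2,3,4}
'c' @ 2: {5,6}
'c' @ 3: {7,8}
'c' @ 4: {9}  (accept∈set)
end set {9} — state 9 in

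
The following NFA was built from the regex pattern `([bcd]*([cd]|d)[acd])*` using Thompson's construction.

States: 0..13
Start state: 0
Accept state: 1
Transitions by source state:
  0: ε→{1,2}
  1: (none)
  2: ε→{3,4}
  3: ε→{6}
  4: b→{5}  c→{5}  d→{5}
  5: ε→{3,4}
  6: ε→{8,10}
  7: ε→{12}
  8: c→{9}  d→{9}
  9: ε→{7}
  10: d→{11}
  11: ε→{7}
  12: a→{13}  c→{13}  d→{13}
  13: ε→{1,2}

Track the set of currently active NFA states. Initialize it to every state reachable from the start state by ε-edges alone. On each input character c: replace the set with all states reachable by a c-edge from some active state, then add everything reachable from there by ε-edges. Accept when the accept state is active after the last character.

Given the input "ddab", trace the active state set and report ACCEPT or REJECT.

Answer: REJECT

Derivation:
initial (ε-close {0}): {0,1,2,3,4,6,8,10}
'd' @ 1: {3,4,5,6,7,8,9,10,11,12}
'd' @ 2: {1,2,3,4,5,6,7,8,9,10,11,12,13}  (accept∈set)
'a' @ 3: {1,2,3,4,6,8,10,13}  (accept∈set)
'b' @ 4: {3,4,5,6,8,10}
after full input: {3,4,5,6,8,10}  (accept=1 not in)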